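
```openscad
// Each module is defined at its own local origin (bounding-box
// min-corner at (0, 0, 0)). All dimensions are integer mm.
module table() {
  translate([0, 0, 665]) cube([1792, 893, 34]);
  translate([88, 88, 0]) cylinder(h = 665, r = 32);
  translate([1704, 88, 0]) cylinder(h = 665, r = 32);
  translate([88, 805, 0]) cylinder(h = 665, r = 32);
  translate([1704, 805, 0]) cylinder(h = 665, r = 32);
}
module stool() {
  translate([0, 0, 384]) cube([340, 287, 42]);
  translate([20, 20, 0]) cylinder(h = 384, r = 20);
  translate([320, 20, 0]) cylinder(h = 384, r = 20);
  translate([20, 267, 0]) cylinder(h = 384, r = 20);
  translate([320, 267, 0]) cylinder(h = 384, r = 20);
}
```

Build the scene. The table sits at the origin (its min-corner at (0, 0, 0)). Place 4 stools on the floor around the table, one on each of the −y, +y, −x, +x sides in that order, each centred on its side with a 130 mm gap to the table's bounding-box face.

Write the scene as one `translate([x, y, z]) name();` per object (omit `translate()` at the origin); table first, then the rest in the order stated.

table();
translate([726, -417, 0]) stool();
translate([726, 1023, 0]) stool();
translate([-470, 303, 0]) stool();
translate([1922, 303, 0]) stool();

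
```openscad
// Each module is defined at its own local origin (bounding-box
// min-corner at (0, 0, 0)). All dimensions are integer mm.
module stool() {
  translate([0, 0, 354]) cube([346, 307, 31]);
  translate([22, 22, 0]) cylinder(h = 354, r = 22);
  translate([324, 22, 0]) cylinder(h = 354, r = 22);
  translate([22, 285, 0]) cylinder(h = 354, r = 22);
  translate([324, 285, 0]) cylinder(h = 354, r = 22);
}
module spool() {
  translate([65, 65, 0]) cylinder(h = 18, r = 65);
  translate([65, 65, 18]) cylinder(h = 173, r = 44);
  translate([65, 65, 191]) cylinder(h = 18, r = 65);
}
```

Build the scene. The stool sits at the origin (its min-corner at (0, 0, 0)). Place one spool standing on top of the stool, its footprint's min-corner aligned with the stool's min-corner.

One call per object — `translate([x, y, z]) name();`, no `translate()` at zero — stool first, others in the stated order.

stool();
translate([0, 0, 385]) spool();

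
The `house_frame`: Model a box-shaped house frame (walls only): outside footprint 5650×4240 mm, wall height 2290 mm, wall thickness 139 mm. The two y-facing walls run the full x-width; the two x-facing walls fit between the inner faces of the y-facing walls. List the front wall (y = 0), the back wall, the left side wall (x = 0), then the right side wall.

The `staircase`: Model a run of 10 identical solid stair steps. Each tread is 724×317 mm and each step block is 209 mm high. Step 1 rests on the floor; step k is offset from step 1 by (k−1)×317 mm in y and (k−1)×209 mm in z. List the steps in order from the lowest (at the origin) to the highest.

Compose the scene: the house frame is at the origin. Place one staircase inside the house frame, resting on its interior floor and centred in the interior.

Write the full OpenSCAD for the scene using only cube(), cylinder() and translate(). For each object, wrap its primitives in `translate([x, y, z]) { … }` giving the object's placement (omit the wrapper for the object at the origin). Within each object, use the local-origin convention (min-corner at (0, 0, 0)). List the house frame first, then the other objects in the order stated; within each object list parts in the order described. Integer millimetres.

cube([5650, 139, 2290]);
translate([0, 4101, 0]) cube([5650, 139, 2290]);
translate([0, 139, 0]) cube([139, 3962, 2290]);
translate([5511, 139, 0]) cube([139, 3962, 2290]);
translate([2463, 535, 0]) {
  cube([724, 317, 209]);
  translate([0, 317, 209]) cube([724, 317, 209]);
  translate([0, 634, 418]) cube([724, 317, 209]);
  translate([0, 951, 627]) cube([724, 317, 209]);
  translate([0, 1268, 836]) cube([724, 317, 209]);
  translate([0, 1585, 1045]) cube([724, 317, 209]);
  translate([0, 1902, 1254]) cube([724, 317, 209]);
  translate([0, 2219, 1463]) cube([724, 317, 209]);
  translate([0, 2536, 1672]) cube([724, 317, 209]);
  translate([0, 2853, 1881]) cube([724, 317, 209]);
}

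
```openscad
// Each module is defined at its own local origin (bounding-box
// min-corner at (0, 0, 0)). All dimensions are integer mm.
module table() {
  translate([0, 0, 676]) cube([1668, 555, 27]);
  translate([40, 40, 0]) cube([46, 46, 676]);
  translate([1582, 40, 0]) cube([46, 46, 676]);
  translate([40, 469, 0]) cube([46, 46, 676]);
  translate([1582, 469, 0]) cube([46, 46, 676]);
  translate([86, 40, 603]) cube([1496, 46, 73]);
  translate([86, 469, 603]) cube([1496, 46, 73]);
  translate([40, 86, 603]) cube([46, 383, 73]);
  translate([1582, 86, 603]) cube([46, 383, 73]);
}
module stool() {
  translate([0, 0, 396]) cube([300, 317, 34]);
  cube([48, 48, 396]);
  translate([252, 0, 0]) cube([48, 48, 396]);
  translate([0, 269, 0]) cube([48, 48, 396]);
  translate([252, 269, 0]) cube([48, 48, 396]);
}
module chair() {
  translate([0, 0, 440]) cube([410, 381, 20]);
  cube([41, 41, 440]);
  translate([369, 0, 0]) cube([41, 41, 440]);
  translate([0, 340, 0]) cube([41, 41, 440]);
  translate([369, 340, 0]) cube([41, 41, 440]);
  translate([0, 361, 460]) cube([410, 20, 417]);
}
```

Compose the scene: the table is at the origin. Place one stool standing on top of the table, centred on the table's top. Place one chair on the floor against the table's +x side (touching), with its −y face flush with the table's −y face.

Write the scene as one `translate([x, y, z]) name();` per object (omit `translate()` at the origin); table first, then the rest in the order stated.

table();
translate([684, 119, 703]) stool();
translate([1668, 0, 0]) chair();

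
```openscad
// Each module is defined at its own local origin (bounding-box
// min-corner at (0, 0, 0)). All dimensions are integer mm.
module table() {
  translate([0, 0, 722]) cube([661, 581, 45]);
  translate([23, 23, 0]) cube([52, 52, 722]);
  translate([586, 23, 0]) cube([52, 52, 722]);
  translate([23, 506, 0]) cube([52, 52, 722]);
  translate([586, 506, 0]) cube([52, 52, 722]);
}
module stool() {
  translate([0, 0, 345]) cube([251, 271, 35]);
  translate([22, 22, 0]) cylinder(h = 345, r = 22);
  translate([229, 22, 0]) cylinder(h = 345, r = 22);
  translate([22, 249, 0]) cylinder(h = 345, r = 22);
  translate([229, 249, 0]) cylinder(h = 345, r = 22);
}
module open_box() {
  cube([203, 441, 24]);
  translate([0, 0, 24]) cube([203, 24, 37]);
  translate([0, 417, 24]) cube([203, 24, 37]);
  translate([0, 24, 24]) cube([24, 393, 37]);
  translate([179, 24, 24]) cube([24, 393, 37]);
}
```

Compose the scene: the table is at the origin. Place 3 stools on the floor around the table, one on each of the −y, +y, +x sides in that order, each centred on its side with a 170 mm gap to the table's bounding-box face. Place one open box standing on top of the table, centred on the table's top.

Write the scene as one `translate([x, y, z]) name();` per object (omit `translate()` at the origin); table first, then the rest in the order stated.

table();
translate([205, -441, 0]) stool();
translate([205, 751, 0]) stool();
translate([831, 155, 0]) stool();
translate([229, 70, 767]) open_box();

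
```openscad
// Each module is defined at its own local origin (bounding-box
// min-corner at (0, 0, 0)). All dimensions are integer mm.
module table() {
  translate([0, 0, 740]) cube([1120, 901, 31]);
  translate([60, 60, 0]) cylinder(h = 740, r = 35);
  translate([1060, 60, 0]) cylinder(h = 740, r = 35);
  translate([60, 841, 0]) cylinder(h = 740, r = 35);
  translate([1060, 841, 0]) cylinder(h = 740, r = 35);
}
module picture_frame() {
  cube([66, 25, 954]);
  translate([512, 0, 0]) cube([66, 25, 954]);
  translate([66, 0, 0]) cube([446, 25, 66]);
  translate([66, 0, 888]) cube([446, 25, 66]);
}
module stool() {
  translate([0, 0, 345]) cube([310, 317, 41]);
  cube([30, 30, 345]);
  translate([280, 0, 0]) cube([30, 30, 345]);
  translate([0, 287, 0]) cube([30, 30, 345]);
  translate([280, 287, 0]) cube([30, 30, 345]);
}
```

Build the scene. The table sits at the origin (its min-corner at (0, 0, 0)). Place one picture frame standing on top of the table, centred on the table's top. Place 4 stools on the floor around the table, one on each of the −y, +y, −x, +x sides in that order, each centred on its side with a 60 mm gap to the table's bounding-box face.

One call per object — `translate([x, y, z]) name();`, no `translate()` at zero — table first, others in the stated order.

table();
translate([271, 438, 771]) picture_frame();
translate([405, -377, 0]) stool();
translate([405, 961, 0]) stool();
translate([-370, 292, 0]) stool();
translate([1180, 292, 0]) stool();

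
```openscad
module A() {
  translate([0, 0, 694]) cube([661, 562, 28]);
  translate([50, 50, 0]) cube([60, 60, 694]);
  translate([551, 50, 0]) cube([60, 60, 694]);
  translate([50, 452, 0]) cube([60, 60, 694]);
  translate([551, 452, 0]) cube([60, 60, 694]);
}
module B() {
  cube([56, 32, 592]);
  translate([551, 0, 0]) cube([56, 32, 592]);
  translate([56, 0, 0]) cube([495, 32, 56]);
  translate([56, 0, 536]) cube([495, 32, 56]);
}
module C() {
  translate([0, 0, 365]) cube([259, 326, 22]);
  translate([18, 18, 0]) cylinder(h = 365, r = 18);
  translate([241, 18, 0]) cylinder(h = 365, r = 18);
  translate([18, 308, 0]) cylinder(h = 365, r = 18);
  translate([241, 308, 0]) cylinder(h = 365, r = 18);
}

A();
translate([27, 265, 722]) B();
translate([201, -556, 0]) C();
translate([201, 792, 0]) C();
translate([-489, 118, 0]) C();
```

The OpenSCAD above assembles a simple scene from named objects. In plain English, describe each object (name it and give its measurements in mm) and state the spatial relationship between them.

A is a table with a 661×562 mm rectangular top, 28 mm thick, top surface at z = 722 mm, supported by four 60×60 mm square legs, each inset 50 mm from the nearest pair of top edges, running from the floor.

B is a picture frame with a 495×480 mm rectangular opening (x by z) and a uniform 56 mm border on every side. Frame depth is 32 mm along y. It is built from two vertical stiles running the full outside height and two horizontal rails spanning the gap between the stiles.

C is a four-legged stool. The seat is 259×326 mm, 22 mm thick, top at z = 387 mm. It stands on four round legs, each 36 mm in diameter, from z = 0 to the seat underside, each leg's axis is inset half a diameter from the nearest pair of seat edges (so the leg's bounding box is flush with the corner).

The picture frame is on top of the table, centred. Three stools sit around the table at the −y, +y, −x sides.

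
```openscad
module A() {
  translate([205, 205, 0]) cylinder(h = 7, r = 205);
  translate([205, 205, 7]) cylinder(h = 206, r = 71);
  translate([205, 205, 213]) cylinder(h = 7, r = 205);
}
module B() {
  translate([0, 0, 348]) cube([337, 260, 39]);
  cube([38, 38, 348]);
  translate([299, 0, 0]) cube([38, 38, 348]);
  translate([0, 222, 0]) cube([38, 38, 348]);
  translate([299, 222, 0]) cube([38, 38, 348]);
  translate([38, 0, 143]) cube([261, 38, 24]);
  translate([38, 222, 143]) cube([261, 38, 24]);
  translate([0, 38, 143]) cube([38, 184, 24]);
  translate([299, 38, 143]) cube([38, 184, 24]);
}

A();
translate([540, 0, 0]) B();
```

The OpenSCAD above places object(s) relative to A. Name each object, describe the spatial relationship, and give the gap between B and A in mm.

The stool's nearest face is 130 mm from the spool's +x face.

A is a spool. B is a stool. The stool is on the floor beside the spool on its +x side. The gap between the stool and the spool is 130 mm.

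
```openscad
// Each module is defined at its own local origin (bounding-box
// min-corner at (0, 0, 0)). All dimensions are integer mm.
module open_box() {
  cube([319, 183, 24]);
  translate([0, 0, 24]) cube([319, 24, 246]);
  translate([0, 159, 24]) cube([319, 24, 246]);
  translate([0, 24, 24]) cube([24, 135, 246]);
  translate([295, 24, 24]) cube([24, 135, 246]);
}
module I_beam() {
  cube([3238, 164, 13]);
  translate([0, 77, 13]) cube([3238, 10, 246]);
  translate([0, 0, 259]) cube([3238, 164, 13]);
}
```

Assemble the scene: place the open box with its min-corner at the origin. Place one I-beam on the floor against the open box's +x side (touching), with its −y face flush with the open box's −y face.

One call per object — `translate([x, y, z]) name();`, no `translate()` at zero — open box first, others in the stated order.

open_box();
translate([319, 0, 0]) I_beam();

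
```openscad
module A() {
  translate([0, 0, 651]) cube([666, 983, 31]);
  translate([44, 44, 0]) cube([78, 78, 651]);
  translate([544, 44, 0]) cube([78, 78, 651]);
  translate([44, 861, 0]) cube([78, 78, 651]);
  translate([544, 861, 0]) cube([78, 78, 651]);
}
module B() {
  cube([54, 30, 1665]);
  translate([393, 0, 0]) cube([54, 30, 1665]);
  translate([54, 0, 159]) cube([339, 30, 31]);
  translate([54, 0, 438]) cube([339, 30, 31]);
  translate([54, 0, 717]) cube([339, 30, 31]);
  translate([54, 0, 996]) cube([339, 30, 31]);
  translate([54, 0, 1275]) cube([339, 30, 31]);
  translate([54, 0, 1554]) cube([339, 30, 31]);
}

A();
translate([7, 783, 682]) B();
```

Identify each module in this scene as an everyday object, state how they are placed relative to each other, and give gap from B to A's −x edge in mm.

A is a table. B is a ladder. The ladder is on top of the table. The gap from the ladder to the table's −x edge is 7 mm.

The ladder's min-x is at 7; the table's min-x is 0; gap = 7 mm.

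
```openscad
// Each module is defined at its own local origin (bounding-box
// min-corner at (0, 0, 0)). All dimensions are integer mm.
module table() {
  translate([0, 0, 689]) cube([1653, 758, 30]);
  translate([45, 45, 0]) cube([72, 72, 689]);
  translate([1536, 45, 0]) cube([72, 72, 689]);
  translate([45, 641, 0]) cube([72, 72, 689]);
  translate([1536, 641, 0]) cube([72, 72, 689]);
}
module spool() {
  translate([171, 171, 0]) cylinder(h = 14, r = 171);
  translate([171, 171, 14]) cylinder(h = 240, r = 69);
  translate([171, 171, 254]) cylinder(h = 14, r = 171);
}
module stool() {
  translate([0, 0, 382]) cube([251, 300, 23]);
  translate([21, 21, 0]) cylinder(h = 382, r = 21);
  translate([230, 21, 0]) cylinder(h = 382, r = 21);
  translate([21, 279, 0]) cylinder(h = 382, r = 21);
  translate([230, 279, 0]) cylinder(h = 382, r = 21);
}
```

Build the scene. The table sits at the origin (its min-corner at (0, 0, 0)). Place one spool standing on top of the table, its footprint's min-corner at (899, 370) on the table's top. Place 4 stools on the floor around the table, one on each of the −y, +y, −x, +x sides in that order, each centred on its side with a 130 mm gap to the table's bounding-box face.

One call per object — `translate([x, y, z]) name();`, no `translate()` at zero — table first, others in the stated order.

table();
translate([899, 370, 719]) spool();
translate([701, -430, 0]) stool();
translate([701, 888, 0]) stool();
translate([-381, 229, 0]) stool();
translate([1783, 229, 0]) stool();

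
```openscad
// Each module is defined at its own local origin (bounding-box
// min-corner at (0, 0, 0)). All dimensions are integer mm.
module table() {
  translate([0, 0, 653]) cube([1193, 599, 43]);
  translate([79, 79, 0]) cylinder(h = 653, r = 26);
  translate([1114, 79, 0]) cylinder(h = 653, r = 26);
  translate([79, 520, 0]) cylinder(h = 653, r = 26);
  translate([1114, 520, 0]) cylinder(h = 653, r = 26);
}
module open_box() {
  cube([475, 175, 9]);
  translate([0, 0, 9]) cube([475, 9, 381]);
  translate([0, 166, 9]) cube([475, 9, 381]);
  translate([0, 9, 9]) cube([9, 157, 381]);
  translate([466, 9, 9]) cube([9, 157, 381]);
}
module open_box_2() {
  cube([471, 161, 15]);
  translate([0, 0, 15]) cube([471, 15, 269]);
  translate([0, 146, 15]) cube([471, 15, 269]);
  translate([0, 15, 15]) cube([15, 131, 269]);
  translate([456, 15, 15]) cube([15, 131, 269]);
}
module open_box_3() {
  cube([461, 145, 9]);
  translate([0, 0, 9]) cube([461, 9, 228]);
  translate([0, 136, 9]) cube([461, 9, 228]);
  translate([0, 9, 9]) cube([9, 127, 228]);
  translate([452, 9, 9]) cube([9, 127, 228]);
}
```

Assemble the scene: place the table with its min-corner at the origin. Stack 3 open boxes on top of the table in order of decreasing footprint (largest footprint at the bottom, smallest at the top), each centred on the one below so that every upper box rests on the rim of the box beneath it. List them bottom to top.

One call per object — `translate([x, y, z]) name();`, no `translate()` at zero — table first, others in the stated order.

table();
translate([359, 212, 696]) open_box();
translate([361, 219, 1086]) open_box_2();
translate([366, 227, 1370]) open_box_3();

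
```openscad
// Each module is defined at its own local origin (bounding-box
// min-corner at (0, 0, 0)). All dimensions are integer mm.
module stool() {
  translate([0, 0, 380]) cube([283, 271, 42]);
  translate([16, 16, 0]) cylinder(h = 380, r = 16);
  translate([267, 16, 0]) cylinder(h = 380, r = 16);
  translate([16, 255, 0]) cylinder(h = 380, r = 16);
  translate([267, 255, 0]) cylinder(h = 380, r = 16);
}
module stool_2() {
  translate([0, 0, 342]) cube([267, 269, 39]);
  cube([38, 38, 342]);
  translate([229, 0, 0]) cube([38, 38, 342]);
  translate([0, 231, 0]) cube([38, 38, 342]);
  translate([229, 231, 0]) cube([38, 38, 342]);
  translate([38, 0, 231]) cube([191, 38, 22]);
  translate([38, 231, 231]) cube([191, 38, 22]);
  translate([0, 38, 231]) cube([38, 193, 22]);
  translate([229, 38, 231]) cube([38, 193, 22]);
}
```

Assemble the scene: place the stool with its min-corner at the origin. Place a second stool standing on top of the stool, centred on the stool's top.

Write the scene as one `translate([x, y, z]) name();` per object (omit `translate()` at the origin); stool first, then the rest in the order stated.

stool();
translate([8, 1, 422]) stool_2();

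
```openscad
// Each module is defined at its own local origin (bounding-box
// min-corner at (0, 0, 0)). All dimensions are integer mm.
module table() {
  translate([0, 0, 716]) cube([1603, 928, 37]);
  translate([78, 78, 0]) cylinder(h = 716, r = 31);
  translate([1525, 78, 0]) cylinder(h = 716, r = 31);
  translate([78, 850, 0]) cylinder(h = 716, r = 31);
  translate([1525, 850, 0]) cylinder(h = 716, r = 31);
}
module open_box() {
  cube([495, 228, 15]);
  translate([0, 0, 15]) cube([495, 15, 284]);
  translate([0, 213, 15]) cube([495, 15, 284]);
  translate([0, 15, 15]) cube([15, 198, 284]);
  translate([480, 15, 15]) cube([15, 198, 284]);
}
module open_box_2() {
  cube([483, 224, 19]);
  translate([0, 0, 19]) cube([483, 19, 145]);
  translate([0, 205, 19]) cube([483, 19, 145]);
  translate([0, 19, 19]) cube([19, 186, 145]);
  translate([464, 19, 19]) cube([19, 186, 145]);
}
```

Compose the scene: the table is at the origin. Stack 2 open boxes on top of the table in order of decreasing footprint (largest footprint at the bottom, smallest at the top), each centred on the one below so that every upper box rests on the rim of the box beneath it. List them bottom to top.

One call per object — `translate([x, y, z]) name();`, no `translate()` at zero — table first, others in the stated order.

table();
translate([554, 350, 753]) open_box();
translate([560, 352, 1052]) open_box_2();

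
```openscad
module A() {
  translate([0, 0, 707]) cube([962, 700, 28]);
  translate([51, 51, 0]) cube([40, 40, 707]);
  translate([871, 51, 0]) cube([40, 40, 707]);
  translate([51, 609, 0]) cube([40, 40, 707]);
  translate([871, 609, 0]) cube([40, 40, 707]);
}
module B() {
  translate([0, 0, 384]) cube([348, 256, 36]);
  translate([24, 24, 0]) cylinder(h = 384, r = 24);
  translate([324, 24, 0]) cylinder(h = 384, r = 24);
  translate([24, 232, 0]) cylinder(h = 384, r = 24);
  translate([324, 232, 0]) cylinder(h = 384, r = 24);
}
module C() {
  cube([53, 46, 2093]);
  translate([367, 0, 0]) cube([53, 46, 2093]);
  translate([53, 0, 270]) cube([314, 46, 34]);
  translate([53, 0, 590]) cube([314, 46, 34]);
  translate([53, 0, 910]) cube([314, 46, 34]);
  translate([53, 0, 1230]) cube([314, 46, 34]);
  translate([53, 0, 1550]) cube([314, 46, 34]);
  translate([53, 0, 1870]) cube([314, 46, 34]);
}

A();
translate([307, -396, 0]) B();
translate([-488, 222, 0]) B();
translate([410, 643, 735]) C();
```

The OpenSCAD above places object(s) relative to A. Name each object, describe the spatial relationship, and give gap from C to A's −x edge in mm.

A is a table. B is a stool. C is a ladder. Two stools sit around the table at the −y, −x sides. The ladder is on top of the table. The gap from the ladder to the table's −x edge is 410 mm.

The ladder's min-x is at 410; the table's min-x is 0; gap = 410 mm.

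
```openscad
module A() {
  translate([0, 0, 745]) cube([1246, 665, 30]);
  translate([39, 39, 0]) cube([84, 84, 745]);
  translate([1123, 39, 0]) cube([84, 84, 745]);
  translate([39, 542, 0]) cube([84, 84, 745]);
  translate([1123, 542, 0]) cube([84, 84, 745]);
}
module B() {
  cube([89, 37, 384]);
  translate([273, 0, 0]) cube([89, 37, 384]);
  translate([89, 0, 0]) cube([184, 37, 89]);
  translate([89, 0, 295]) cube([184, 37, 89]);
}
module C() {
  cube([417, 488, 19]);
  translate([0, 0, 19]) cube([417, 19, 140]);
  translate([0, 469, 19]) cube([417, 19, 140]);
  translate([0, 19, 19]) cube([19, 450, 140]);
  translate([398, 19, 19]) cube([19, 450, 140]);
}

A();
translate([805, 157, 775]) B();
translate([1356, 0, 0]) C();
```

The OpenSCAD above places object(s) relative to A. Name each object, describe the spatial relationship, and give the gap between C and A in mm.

A is a table. B is a picture frame. C is an open box. The picture frame is on top of the table. The open box is on the floor beside the table on its +x side. The gap between the open box and the table is 110 mm.

The open box's nearest face is 110 mm from the table's +x face.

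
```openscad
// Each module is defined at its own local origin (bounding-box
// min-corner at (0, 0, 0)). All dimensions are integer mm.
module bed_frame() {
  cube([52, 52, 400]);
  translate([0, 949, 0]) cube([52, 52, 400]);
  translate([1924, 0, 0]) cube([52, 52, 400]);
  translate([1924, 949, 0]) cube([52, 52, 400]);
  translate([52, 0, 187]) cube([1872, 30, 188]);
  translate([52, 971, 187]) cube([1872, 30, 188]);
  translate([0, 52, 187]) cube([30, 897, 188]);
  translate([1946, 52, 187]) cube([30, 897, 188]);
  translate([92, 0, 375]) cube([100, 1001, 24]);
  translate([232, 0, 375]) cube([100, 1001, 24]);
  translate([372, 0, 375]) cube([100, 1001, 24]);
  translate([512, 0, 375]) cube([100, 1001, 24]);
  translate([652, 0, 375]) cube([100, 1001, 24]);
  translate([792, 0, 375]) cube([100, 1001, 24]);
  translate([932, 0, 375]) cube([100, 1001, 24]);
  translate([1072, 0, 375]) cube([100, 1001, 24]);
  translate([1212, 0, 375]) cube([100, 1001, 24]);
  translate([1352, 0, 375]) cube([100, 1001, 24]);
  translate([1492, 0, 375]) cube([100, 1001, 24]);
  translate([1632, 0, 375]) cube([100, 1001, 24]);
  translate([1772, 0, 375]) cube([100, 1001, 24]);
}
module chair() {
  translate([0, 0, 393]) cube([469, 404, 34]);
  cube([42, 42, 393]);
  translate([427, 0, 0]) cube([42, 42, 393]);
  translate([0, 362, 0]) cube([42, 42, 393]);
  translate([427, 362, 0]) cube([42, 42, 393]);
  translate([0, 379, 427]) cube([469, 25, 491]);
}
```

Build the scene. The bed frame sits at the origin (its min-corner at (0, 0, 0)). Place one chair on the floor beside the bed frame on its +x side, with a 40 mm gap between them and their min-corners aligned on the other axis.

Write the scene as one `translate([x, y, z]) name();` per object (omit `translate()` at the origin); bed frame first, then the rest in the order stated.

bed_frame();
translate([2016, 0, 0]) chair();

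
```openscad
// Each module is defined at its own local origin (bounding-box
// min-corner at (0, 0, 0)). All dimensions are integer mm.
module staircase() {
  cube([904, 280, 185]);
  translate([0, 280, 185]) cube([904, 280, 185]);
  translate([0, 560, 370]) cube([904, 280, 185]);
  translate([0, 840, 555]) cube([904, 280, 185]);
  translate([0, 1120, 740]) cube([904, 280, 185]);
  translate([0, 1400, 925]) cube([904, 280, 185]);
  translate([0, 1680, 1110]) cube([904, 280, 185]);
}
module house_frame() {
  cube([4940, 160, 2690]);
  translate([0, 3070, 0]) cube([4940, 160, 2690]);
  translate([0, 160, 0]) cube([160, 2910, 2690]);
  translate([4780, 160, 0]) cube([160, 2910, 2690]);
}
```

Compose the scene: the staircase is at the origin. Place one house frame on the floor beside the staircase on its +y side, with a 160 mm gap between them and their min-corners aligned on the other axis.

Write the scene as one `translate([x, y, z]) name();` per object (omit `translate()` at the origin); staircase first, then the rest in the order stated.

staircase();
translate([0, 2120, 0]) house_frame();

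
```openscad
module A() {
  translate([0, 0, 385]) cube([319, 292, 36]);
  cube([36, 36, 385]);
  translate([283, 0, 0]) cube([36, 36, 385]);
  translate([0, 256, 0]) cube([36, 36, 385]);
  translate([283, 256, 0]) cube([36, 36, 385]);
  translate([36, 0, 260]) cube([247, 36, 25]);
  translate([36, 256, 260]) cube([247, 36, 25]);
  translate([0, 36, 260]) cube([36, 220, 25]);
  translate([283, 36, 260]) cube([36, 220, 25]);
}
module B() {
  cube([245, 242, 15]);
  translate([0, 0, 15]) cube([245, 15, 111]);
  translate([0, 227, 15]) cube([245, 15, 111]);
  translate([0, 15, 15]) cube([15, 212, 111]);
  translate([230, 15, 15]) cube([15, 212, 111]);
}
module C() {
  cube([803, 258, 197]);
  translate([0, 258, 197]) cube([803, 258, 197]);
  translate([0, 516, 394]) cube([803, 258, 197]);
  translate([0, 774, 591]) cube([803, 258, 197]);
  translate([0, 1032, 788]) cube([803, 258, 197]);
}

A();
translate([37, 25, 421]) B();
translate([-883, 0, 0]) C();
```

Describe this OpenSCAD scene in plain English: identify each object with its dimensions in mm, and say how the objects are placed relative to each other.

A is a four-legged stool. The seat is a 319×292×36 mm slab whose top surface is at z = 421 mm; four square legs, each 36×36 mm in cross-section, run from the floor (z = 0) to the underside of the seat, each flush with a corner of the seat. Four stretchers, 36 mm wide and 25 mm tall, connect adjacent legs with their undersides at z = 260 mm, each running between the inner faces of the legs it joins and aligned with the legs' outer faces on the other axis.

B is an open storage box with external size 245×242×126 mm and wall thickness 15 mm (the base is also 15 mm thick). The base covers the whole footprint; the four walls stand on the base, with the y-facing walls full-width and the x-facing walls fitting between their inner faces.

C is a straight staircase of 5 solid steps. Each step is 803 mm wide (x), 258 mm deep (y, the going) and 197 mm tall (the rise). The first step rests on the floor; each subsequent step sits one going further in +y and one rise higher in +z, directly behind and above the previous step with no overlap.

The open box is on top of the stool, centred. The staircase is on the floor beside the stool on its −x side.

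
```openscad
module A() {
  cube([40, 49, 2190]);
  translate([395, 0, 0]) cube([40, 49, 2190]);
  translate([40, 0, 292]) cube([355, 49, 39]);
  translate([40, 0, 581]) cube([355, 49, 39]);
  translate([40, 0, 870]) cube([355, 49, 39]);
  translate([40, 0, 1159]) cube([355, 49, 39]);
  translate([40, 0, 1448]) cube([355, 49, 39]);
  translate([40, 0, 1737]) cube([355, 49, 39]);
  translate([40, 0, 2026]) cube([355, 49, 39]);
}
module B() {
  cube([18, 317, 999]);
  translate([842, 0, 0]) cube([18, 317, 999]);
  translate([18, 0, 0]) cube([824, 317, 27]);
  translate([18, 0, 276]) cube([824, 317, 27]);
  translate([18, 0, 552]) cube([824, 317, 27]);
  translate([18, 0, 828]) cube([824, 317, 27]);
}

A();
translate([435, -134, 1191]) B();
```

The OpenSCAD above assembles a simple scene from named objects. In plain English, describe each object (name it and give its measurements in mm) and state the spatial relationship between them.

A is a wooden ladder with two side rails of 40×49 mm section and 2190 mm height, set 435 mm apart overall. Between them run 7 rectangular rungs (49 mm deep, 39 mm thick), front faces flush with the rails' −y face. The bottom of the first rung is 292 mm above the floor and each subsequent rung is 289 mm higher than the one below.

B is a bookshelf 860 mm wide overall, 317 mm deep and 999 mm tall. The two sides are 18 mm thick vertical panels. 4 horizontal shelves of 27 mm thickness span between the inner faces of the sides; the lowest shelf sits on the floor and shelves are stacked with a clear vertical gap of 249 mm between each pair.

The bookshelf is beside the ladder with their tops flush at z = 2190.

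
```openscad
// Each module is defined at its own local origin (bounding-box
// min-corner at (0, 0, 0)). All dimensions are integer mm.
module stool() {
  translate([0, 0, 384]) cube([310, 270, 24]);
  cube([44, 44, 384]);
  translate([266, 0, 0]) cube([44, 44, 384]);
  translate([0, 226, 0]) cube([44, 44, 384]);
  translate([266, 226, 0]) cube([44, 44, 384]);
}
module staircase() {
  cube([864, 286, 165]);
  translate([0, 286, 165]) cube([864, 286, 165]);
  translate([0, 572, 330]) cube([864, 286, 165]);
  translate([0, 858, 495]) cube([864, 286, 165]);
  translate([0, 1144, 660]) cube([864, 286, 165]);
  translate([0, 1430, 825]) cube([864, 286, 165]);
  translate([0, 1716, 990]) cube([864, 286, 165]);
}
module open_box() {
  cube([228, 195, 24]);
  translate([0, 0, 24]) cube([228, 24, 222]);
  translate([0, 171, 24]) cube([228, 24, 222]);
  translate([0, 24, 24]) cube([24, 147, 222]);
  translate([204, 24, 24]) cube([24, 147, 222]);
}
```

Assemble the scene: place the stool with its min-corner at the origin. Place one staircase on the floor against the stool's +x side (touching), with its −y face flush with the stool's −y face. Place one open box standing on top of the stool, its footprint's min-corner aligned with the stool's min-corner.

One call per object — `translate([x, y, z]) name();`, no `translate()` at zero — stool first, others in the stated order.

stool();
translate([310, 0, 0]) staircase();
translate([0, 0, 408]) open_box();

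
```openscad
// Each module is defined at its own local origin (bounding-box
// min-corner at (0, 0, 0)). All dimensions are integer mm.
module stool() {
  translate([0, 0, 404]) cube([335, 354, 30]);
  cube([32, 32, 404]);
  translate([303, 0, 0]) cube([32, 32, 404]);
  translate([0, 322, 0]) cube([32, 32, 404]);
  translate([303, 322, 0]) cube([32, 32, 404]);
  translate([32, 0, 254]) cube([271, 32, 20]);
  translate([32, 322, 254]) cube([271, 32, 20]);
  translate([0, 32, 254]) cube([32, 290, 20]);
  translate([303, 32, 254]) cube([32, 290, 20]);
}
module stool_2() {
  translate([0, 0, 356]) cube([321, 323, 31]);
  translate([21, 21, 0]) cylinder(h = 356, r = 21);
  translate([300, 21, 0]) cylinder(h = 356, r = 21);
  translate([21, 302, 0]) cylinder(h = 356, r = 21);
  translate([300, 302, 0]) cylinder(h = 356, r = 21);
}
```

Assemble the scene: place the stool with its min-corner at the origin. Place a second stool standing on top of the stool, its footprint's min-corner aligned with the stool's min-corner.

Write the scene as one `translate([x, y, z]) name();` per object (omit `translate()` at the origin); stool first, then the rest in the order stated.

stool();
translate([0, 0, 434]) stool_2();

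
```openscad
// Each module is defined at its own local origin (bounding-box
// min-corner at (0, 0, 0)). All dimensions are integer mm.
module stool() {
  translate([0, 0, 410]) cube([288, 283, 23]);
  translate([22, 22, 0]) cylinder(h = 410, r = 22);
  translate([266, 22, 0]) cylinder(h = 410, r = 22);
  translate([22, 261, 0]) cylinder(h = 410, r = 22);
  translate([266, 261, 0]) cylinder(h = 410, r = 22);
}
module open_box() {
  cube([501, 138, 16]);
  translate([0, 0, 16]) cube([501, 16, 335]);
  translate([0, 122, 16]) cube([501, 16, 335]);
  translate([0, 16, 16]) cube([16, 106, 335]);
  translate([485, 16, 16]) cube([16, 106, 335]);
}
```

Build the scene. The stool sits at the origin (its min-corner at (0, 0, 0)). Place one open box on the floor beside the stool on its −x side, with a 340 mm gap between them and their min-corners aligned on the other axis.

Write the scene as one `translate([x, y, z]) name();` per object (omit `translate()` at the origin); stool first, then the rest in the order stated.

stool();
translate([-841, 0, 0]) open_box();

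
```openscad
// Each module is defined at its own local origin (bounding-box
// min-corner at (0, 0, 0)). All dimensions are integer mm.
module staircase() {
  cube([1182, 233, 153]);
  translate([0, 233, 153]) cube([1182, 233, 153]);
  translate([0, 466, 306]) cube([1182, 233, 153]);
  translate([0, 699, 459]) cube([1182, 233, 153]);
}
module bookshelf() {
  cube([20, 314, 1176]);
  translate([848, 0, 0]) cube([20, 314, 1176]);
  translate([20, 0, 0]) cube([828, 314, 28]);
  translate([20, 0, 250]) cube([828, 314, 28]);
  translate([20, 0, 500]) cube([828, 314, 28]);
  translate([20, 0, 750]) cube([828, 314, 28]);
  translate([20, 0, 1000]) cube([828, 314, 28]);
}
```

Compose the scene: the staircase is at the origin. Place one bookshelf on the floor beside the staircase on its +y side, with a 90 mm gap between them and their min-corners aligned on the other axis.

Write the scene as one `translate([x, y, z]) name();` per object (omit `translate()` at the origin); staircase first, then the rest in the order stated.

staircase();
translate([0, 1022, 0]) bookshelf();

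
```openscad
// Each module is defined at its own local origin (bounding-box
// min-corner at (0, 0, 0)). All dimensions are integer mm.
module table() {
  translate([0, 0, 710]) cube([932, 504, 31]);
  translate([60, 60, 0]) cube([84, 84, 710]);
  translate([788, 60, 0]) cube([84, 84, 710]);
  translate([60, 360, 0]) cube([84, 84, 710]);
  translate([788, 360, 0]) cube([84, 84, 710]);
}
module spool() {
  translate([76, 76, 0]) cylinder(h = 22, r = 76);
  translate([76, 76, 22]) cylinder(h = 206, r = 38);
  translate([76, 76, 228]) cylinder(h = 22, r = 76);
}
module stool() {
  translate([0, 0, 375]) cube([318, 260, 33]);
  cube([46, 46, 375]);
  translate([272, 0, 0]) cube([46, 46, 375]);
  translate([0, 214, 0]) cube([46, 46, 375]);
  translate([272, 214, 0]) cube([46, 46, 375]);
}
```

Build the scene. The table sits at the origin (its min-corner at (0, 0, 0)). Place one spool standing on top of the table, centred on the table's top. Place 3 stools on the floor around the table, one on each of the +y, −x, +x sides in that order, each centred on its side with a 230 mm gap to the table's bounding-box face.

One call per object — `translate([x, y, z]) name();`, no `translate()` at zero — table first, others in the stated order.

table();
translate([390, 176, 741]) spool();
translate([307, 734, 0]) stool();
translate([-548, 122, 0]) stool();
translate([1162, 122, 0]) stool();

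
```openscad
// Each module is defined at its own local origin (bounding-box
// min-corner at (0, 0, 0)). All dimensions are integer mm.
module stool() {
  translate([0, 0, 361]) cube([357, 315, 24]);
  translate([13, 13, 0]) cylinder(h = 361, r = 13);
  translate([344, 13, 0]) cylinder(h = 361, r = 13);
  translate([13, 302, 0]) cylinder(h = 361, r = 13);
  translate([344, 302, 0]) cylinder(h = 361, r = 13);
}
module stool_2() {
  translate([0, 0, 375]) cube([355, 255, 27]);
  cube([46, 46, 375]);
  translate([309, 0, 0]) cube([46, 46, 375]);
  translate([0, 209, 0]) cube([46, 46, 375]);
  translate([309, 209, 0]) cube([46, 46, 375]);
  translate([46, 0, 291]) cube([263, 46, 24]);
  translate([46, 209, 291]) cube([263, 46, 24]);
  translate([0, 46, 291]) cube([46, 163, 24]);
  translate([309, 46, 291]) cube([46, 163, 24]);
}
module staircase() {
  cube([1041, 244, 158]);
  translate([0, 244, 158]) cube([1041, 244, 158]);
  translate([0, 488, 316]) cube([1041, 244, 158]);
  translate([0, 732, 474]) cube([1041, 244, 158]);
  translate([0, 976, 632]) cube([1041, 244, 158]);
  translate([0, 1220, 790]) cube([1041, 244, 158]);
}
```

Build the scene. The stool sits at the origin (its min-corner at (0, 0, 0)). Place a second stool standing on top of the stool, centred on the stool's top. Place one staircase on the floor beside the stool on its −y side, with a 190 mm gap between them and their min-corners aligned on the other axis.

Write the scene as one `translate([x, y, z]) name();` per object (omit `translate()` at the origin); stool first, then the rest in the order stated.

stool();
translate([1, 30, 385]) stool_2();
translate([0, -1654, 0]) staircase();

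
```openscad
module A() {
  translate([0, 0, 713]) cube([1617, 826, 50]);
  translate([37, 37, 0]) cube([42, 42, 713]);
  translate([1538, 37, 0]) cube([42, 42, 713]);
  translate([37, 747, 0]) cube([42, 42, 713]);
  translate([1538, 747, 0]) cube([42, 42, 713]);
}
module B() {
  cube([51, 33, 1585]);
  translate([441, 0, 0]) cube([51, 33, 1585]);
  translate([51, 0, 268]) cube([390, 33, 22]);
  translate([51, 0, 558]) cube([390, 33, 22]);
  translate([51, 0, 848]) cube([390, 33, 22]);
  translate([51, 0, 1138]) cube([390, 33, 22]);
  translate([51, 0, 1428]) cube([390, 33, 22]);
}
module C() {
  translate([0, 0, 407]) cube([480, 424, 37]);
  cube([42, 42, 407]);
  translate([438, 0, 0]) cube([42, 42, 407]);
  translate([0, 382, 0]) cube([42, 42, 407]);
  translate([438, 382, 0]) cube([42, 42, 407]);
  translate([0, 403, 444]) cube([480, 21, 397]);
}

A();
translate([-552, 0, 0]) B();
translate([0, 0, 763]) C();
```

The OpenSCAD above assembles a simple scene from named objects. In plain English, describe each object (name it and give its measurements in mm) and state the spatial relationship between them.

A is a table: top 1617 mm (x) × 826 mm (y), 50 mm thick, upper face at z = 763 mm, on four 42×42 mm square legs, each inset 37 mm from the nearest pair of top edges, running from z = 0 to the bottom of the top.

B is a straight ladder. Two 51×33 mm vertical rails, 1585 mm tall, stand 492 mm apart (outside-to-outside) with their front faces coplanar on the −y side. 5 rungs, each 33 mm deep and 22 mm tall, span between the inner faces of the rails, front faces flush with the rails. The lowest rung's underside is at z = 268 mm and rungs are spaced 290 mm apart (underside to underside).

C is a chair. The seat is a 480×424×37 mm slab with its top at z = 444 mm, on four 42×42 mm corner legs (flush with the seat edges, standing on z = 0). A flat backrest 21 mm thick, 397 mm tall, spans the full seat width and rises from the seat top along its +y edge, rear face flush with the rear of the seat.

The ladder is on the floor beside the table on its −x side. The chair is on top of the table.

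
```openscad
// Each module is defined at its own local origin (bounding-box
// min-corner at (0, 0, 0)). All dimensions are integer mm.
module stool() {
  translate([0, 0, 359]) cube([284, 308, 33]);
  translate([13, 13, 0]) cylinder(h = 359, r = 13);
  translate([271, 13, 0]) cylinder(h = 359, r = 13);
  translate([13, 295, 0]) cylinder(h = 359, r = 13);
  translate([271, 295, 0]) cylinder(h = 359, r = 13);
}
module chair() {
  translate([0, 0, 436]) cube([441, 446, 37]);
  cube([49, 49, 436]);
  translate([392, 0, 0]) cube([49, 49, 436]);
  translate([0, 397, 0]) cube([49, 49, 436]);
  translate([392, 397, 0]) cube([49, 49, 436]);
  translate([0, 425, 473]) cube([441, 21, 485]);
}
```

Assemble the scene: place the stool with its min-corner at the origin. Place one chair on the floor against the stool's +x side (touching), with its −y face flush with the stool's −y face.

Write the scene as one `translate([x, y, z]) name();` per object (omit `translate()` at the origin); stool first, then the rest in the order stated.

stool();
translate([284, 0, 0]) chair();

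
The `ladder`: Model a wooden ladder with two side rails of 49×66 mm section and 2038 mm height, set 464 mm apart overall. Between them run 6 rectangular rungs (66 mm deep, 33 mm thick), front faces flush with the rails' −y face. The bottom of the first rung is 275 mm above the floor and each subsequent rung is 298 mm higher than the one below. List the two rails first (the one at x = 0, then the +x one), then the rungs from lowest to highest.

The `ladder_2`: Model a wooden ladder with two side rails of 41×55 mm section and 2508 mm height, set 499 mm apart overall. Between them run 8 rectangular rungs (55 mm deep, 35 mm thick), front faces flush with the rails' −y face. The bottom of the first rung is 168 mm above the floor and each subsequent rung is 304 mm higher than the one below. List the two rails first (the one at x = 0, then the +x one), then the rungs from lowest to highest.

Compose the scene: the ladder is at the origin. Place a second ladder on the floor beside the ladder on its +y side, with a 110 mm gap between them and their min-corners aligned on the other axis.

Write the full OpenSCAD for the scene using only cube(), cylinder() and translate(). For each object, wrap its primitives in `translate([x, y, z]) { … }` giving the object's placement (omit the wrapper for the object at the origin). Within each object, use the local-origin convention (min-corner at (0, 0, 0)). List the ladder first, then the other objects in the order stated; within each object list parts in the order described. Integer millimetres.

cube([49, 66, 2038]);
translate([415, 0, 0]) cube([49, 66, 2038]);
translate([49, 0, 275]) cube([366, 66, 33]);
translate([49, 0, 573]) cube([366, 66, 33]);
translate([49, 0, 871]) cube([366, 66, 33]);
translate([49, 0, 1169]) cube([366, 66, 33]);
translate([49, 0, 1467]) cube([366, 66, 33]);
translate([49, 0, 1765]) cube([366, 66, 33]);
translate([0, 176, 0]) {
  cube([41, 55, 2508]);
  translate([458, 0, 0]) cube([41, 55, 2508]);
  translate([41, 0, 168]) cube([417, 55, 35]);
  translate([41, 0, 472]) cube([417, 55, 35]);
  translate([41, 0, 776]) cube([417, 55, 35]);
  translate([41, 0, 1080]) cube([417, 55, 35]);
  translate([41, 0, 1384]) cube([417, 55, 35]);
  translate([41, 0, 1688]) cube([417, 55, 35]);
  translate([41, 0, 1992]) cube([417, 55, 35]);
  translate([41, 0, 2296]) cube([417, 55, 35]);
}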